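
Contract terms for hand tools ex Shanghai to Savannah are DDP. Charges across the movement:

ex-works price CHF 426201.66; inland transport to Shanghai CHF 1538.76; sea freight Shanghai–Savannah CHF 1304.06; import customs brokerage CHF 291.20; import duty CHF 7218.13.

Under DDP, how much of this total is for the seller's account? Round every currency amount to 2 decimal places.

Seller's account: CHF 436553.81

DDP: the seller bears all costs including import duty.
Seller's account: goods 426201.66 + inland to port 1538.76 + freight 1304.06 + brokerage 291.20 + duty 7218.13 = 436553.81
Buyer's account: 0.00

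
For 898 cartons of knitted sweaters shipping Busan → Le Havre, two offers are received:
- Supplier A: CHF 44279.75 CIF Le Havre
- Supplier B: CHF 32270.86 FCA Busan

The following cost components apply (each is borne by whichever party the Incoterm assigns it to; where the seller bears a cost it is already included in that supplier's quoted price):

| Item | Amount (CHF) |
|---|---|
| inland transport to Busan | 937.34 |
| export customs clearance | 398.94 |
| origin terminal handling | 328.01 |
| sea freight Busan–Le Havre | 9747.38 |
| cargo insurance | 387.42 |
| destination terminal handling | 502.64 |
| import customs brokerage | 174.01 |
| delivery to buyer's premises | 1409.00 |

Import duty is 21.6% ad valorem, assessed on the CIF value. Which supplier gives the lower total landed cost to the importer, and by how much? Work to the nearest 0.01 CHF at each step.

Supplier A (CIF):
The CIF price already equals the CIF value: 44279.75
Import duty = 44279.75 × 21.6% = 9564.43
Buyer bears (A): 502.64 + 174.01 + 1409.00 = 2085.65
Landed cost (A) = invoice 44279.75 + 2085.65 + duty 9564.43 = 55929.83
Supplier B (FCA):
CIF value = FCA price + origin terminal + freight + insurance = 32270.86 + 328.01 + 9747.38 + 387.42 = 42733.67
Import duty = 42733.67 × 21.6% = 9230.47
Buyer bears (B): 328.01 + 9747.38 + 387.42 + 502.64 + 174.01 + 1409.00 = 12548.46
Landed cost (B) = invoice 32270.86 + 12548.46 + duty 9230.47 = 54049.79
Difference = |55929.83 − 54049.79| = 1880.04

Supplier B is cheaper by CHF 1880.04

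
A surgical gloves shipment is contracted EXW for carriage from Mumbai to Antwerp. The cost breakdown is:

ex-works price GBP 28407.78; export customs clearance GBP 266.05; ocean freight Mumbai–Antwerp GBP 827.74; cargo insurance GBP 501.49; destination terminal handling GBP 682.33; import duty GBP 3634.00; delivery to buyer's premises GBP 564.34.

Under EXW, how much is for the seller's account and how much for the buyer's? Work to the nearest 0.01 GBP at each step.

Seller: GBP 28407.78; buyer: GBP 6475.95

EXW: the seller makes goods available at their premises; the buyer bears all onward costs.
Seller's account: goods 28407.78 = 28407.78
Buyer's account: export clearance 266.05 + freight 827.74 + insurance 501.49 + destination terminal 682.33 + duty 3634.00 + delivery 564.34 = 6475.95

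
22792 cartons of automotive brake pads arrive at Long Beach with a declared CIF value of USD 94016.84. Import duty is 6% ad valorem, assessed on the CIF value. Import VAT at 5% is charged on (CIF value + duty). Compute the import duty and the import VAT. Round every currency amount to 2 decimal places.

Import duty: USD 5641.01; import VAT: USD 4982.89

Import duty = 94016.84 × 6% = 5641.01
VAT base = CIF + duty = 94016.84 + 5641.01 = 99657.85
Import VAT = 99657.85 × 5% = 4982.89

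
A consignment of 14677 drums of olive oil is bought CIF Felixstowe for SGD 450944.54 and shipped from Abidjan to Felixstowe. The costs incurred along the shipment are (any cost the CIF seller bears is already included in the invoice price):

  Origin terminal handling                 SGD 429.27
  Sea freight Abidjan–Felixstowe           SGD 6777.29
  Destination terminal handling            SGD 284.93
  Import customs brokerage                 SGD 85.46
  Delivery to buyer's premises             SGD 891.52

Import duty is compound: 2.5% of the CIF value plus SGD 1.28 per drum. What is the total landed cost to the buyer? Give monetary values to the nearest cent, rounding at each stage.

Total landed cost: SGD 482266.62

CIF: the seller pays costs through ocean freight and marine insurance to the destination port.
Already in the invoice (seller's account under CIF): origin terminal, freight — exclude.
The CIF price already equals the CIF value: 450944.54
Ad valorem component: 450944.54 × 2.5% = 11273.61
Specific component: 14677 × 1.28 = 18786.56
Import duty = 11273.61 + 18786.56 = 30060.17
Buyer bears: destination terminal 284.93 + brokerage 85.46 + delivery 891.52 + duty 30060.17 = 31322.08
Landed cost = invoice 450944.54 + 31322.08 = 482266.62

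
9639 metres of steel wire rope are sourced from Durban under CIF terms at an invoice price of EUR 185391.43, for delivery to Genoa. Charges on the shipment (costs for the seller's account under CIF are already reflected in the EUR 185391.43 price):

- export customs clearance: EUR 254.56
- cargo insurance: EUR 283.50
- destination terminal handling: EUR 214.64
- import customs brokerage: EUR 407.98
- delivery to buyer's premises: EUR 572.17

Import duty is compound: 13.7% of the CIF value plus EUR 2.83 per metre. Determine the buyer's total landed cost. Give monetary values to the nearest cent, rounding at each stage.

Total landed cost: EUR 239263.22

CIF: the seller pays costs through ocean freight and marine insurance to the destination port.
Already in the invoice (seller's account under CIF): export clearance, insurance — exclude.
The CIF price already equals the CIF value: 185391.43
Ad valorem component: 185391.43 × 13.7% = 25398.63
Specific component: 9639 × 2.83 = 27278.37
Import duty = 25398.63 + 27278.37 = 52677.00
Buyer bears: destination terminal 214.64 + brokerage 407.98 + delivery 572.17 + duty 52677.00 = 53871.79
Landed cost = invoice 185391.43 + 53871.79 = 239263.22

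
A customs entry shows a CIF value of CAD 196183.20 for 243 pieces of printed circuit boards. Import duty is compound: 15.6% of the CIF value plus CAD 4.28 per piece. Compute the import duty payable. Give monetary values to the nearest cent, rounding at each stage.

Import duty: CAD 31644.62

Ad valorem component: 196183.20 × 15.6% = 30604.58
Specific component: 243 × 4.28 = 1040.04
Import duty = 30604.58 + 1040.04 = 31644.62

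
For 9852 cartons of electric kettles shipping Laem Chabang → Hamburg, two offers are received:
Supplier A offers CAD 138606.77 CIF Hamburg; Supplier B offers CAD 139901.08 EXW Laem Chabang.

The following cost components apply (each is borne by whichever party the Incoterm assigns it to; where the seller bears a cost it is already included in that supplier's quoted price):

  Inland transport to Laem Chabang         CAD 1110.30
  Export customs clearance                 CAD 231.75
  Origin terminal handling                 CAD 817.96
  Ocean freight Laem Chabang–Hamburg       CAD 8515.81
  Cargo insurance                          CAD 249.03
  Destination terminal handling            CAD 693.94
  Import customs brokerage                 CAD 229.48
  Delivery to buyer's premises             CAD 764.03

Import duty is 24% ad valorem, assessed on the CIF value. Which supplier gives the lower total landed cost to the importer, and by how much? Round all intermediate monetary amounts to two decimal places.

Supplier A (CIF):
The CIF price already equals the CIF value: 138606.77
Import duty = 138606.77 × 24% = 33265.62
Buyer bears (A): 693.94 + 229.48 + 764.03 = 1687.45
Landed cost (A) = invoice 138606.77 + 1687.45 + duty 33265.62 = 173559.84
Supplier B (EXW):
CIF value = EXW price + inland to port + export clearance + origin terminal + freight + insurance = 139901.08 + 1110.30 + 231.75 + 817.96 + 8515.81 + 249.03 = 150825.93
Import duty = 150825.93 × 24% = 36198.22
Buyer bears (B): 1110.30 + 231.75 + 817.96 + 8515.81 + 249.03 + 693.94 + 229.48 + 764.03 = 12612.30
Landed cost (B) = invoice 139901.08 + 12612.30 + duty 36198.22 = 188711.60
Difference = |173559.84 − 188711.60| = 15151.76

Supplier A is cheaper by CAD 15151.76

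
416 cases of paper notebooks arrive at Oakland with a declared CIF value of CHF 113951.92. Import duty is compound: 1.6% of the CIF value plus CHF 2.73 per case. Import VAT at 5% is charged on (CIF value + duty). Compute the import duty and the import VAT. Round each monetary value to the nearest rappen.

Import duty: CHF 2958.91; import VAT: CHF 5845.54

Ad valorem component: 113951.92 × 1.6% = 1823.23
Specific component: 416 × 2.73 = 1135.68
Import duty = 1823.23 + 1135.68 = 2958.91
VAT base = CIF + duty = 113951.92 + 2958.91 = 116910.83
Import VAT = 116910.83 × 5% = 5845.54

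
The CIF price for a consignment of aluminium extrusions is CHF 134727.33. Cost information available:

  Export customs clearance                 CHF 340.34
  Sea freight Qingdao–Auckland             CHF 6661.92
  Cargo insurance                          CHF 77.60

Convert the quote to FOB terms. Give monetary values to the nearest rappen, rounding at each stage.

Not relevant to the conversion: export clearance — on the seller under both CIF and FOB; already in the CIF price and stays in the FOB price.
From CIF to FOB, the seller no longer bears: freight, insurance.
FOB price = 134727.33 − 6661.92 − 77.60 = 127987.81

FOB price: CHF 127987.81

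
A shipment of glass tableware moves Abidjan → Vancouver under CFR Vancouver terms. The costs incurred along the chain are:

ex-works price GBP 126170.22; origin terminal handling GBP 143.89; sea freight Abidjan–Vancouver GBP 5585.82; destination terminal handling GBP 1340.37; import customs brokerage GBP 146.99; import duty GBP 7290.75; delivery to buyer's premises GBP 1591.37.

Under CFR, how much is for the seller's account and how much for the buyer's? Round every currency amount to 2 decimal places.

Seller: GBP 131899.93; buyer: GBP 10369.48

CFR: the seller pays costs through ocean freight to the destination port, but not insurance.
Seller's account: goods 126170.22 + origin terminal 143.89 + freight 5585.82 = 131899.93
Buyer's account: destination terminal 1340.37 + brokerage 146.99 + duty 7290.75 + delivery 1591.37 = 10369.48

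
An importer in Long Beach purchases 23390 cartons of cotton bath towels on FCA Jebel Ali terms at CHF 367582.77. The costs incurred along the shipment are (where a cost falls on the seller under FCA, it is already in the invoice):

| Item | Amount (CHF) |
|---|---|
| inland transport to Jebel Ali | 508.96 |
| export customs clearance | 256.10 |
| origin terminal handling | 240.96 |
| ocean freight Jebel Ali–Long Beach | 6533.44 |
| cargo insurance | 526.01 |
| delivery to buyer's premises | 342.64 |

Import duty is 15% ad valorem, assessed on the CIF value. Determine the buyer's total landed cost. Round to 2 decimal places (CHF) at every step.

Total landed cost: CHF 431458.30

FCA: the seller delivers export-cleared goods to the carrier; the buyer bears costs from that point.
Already in the invoice (seller's account under FCA): inland to port, export clearance — exclude.
CIF value = FCA price + origin terminal + freight + insurance = 367582.77 + 240.96 + 6533.44 + 526.01 = 374883.18
Import duty = 374883.18 × 15% = 56232.48
Buyer bears: origin terminal 240.96 + freight 6533.44 + insurance 526.01 + delivery 342.64 + duty 56232.48 = 63875.53
Landed cost = invoice 367582.77 + 63875.53 = 431458.30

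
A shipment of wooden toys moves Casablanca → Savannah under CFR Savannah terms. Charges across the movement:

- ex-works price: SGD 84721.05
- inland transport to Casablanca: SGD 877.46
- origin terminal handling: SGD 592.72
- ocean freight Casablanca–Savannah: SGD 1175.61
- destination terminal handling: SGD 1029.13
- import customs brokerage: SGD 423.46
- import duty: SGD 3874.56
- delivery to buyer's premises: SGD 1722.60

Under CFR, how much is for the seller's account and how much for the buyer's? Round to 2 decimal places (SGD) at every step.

Seller: SGD 87366.84; buyer: SGD 7049.75

CFR: the seller pays costs through ocean freight to the destination port, but not insurance.
Seller's account: goods 84721.05 + inland to port 877.46 + origin terminal 592.72 + freight 1175.61 = 87366.84
Buyer's account: destination terminal 1029.13 + brokerage 423.46 + duty 3874.56 + delivery 1722.60 = 7049.75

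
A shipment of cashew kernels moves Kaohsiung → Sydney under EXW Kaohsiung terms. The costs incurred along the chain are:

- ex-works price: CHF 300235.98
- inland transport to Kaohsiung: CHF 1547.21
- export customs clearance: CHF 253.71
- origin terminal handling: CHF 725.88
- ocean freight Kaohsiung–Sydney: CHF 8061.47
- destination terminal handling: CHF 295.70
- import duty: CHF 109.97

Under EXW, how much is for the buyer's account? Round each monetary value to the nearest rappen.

Buyer's account: CHF 10993.94

EXW: the seller makes goods available at their premises; the buyer bears all onward costs.
Seller's account: goods 300235.98 = 300235.98
Buyer's account: inland to port 1547.21 + export clearance 253.71 + origin terminal 725.88 + freight 8061.47 + destination terminal 295.70 + duty 109.97 = 10993.94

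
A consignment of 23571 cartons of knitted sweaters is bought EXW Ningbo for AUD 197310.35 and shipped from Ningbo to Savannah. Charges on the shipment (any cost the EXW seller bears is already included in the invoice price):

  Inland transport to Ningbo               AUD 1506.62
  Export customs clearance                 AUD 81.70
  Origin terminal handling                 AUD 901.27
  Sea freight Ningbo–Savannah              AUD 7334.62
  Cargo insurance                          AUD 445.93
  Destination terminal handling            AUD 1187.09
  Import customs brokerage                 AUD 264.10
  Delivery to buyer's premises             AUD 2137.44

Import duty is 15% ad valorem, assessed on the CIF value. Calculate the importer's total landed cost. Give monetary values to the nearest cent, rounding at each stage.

EXW: the seller makes goods available at their premises; the buyer bears all onward costs.
CIF value = EXW price + inland to port + export clearance + origin terminal + freight + insurance = 197310.35 + 1506.62 + 81.70 + 901.27 + 7334.62 + 445.93 = 207580.49
Import duty = 207580.49 × 15% = 31137.07
Buyer bears: inland to port 1506.62 + export clearance 81.70 + origin terminal 901.27 + freight 7334.62 + insurance 445.93 + destination terminal 1187.09 + brokerage 264.10 + delivery 2137.44 + duty 31137.07 = 44995.84
Landed cost = invoice 197310.35 + 44995.84 = 242306.19

Total landed cost: AUD 242306.19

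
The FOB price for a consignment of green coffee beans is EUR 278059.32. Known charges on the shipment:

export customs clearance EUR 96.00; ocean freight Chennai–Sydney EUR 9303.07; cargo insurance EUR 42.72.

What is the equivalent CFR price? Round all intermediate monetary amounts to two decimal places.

CFR price: EUR 287362.39

Not relevant to the conversion: export clearance — on the seller under both FOB and CFR; already in the FOB price and stays in the CFR price. insurance — on the buyer under both terms; not part of either seller's price.
From FOB to CFR, the seller additionally bears: freight.
CFR price = 278059.32 + 9303.07 = 287362.39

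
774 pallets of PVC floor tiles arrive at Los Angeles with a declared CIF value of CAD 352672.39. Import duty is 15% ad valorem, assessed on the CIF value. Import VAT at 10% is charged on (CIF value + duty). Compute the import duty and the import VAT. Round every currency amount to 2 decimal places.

Import duty: CAD 52900.86; import VAT: CAD 40557.33

Import duty = 352672.39 × 15% = 52900.86
VAT base = CIF + duty = 352672.39 + 52900.86 = 405573.25
Import VAT = 405573.25 × 10% = 40557.33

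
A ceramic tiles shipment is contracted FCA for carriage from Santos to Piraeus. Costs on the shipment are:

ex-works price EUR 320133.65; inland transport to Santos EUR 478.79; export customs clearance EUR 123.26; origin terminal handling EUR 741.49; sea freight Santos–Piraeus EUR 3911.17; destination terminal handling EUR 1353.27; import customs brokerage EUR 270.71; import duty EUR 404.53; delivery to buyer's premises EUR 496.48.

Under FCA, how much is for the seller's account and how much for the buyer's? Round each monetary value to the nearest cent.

FCA: the seller delivers export-cleared goods to the carrier; the buyer bears costs from that point.
Seller's account: goods 320133.65 + inland to port 478.79 + export clearance 123.26 = 320735.70
Buyer's account: origin terminal 741.49 + freight 3911.17 + destination terminal 1353.27 + brokerage 270.71 + duty 404.53 + delivery 496.48 = 7177.65

Seller: EUR 320735.70; buyer: EUR 7177.65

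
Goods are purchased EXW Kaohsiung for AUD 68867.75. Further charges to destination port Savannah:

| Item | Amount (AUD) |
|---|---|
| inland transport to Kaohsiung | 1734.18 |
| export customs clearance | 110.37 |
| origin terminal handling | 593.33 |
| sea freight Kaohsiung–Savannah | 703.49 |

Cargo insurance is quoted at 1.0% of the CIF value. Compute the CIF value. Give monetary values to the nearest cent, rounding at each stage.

CIF value: AUD 72736.48

Let C be the CIF value. C = EXW price + pre-shipment costs + freight + 1.0% × C
C − 1.0% × C = 68867.75 + 1734.18 + 110.37 + 593.33 + 703.49
0.99 × C = 72009.12
C = 72009.12 / 0.99 = 72736.48
Insurance premium = 1.0% × 72736.48 = 727.36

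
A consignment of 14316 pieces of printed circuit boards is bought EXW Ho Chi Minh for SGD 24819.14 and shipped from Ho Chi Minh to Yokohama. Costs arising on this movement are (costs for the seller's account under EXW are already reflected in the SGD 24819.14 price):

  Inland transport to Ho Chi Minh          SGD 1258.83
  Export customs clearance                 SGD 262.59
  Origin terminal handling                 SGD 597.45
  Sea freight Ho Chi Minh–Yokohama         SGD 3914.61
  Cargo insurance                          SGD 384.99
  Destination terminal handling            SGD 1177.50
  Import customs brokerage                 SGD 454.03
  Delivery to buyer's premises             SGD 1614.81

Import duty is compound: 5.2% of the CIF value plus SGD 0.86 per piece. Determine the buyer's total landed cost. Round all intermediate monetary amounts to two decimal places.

EXW: the seller makes goods available at their premises; the buyer bears all onward costs.
CIF value = EXW price + inland to port + export clearance + origin terminal + freight + insurance = 24819.14 + 1258.83 + 262.59 + 597.45 + 3914.61 + 384.99 = 31237.61
Ad valorem component: 31237.61 × 5.2% = 1624.36
Specific component: 14316 × 0.86 = 12311.76
Import duty = 1624.36 + 12311.76 = 13936.12
Buyer bears: inland to port 1258.83 + export clearance 262.59 + origin terminal 597.45 + freight 3914.61 + insurance 384.99 + destination terminal 1177.50 + brokerage 454.03 + delivery 1614.81 + duty 13936.12 = 23600.93
Landed cost = invoice 24819.14 + 23600.93 = 48420.07

Total landed cost: SGD 48420.07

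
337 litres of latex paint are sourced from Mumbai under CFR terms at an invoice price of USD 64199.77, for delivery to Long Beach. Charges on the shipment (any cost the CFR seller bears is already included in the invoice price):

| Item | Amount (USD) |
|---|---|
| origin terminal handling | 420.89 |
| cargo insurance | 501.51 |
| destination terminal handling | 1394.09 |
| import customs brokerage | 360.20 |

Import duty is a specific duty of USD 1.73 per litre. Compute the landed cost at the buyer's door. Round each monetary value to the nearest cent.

Total landed cost: USD 67038.58

CFR: the seller pays costs through ocean freight to the destination port, but not insurance.
Already in the invoice (seller's account under CFR): origin terminal — exclude.
CIF value = CFR price + insurance = 64199.77 + 501.51 = 64701.28
Import duty = 337 × 1.73 = 583.01
Buyer bears: insurance 501.51 + destination terminal 1394.09 + brokerage 360.20 + duty 583.01 = 2838.81
Landed cost = invoice 64199.77 + 2838.81 = 67038.58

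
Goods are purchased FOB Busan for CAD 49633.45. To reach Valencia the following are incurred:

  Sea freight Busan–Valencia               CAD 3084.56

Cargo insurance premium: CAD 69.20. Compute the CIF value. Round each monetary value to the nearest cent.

CIF value: CAD 52787.21

CIF = FOB price + freight + insurance
CIF = 49633.45 + 3084.56 + 69.20 = 52787.21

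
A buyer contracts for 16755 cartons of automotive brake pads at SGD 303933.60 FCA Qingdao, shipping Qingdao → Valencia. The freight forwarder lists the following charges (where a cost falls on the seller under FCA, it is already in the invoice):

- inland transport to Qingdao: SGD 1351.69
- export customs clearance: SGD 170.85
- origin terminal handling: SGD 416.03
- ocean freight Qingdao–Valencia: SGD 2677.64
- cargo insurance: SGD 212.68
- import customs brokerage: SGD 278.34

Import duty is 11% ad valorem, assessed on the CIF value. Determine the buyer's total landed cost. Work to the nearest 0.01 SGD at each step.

Total landed cost: SGD 341314.68

FCA: the seller delivers export-cleared goods to the carrier; the buyer bears costs from that point.
Already in the invoice (seller's account under FCA): inland to port, export clearance — exclude.
CIF value = FCA price + origin terminal + freight + insurance = 303933.60 + 416.03 + 2677.64 + 212.68 = 307239.95
Import duty = 307239.95 × 11% = 33796.39
Buyer bears: origin terminal 416.03 + freight 2677.64 + insurance 212.68 + brokerage 278.34 + duty 33796.39 = 37381.08
Landed cost = invoice 303933.60 + 37381.08 = 341314.68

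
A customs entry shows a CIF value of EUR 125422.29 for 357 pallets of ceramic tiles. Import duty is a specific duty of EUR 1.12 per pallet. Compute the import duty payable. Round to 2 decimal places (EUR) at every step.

Import duty = 357 × 1.12 = 399.84

Import duty: EUR 399.84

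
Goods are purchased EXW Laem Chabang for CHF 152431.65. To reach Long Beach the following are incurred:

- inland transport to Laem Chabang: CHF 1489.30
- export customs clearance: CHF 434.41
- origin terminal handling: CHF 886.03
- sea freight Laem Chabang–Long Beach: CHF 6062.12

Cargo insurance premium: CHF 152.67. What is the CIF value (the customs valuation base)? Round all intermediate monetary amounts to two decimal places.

CIF = EXW price + pre-shipment costs + freight + insurance
CIF = 152431.65 + 1489.30 + 434.41 + 886.03 + 6062.12 + 152.67 = 161456.18

CIF value: CHF 161456.18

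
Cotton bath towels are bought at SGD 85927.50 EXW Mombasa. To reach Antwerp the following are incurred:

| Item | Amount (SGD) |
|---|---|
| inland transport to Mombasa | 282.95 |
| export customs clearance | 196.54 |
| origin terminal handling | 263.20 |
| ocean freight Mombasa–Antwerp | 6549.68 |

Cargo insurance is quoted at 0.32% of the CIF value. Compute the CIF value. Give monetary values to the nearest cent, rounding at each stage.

Let C be the CIF value. C = EXW price + pre-shipment costs + freight + 0.32% × C
C − 0.32% × C = 85927.50 + 282.95 + 196.54 + 263.20 + 6549.68
0.9968 × C = 93219.87
C = 93219.87 / 0.9968 = 93519.13
Insurance premium = 0.32% × 93519.13 = 299.26

CIF value: SGD 93519.13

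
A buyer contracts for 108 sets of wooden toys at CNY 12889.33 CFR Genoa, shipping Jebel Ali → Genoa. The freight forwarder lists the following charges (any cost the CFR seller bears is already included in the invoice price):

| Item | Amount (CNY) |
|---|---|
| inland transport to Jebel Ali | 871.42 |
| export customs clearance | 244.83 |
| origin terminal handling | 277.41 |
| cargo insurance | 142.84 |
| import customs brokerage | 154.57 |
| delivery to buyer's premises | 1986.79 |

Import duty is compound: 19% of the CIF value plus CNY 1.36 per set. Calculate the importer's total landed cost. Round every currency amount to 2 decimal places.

Total landed cost: CNY 17796.52

CFR: the seller pays costs through ocean freight to the destination port, but not insurance.
Already in the invoice (seller's account under CFR): inland to port, export clearance, origin terminal — exclude.
CIF value = CFR price + insurance = 12889.33 + 142.84 = 13032.17
Ad valorem component: 13032.17 × 19% = 2476.11
Specific component: 108 × 1.36 = 146.88
Import duty = 2476.11 + 146.88 = 2622.99
Buyer bears: insurance 142.84 + brokerage 154.57 + delivery 1986.79 + duty 2622.99 = 4907.19
Landed cost = invoice 12889.33 + 4907.19 = 17796.52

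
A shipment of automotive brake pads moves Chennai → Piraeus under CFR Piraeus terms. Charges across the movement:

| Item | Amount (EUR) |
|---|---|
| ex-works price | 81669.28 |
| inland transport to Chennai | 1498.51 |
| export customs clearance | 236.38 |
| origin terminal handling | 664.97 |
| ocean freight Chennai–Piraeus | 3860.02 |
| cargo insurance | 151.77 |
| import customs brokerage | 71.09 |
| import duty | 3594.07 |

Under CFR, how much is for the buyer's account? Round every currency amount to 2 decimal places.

Buyer's account: EUR 3816.93

CFR: the seller pays costs through ocean freight to the destination port, but not insurance.
Seller's account: goods 81669.28 + inland to port 1498.51 + export clearance 236.38 + origin terminal 664.97 + freight 3860.02 = 87929.16
Buyer's account: insurance 151.77 + brokerage 71.09 + duty 3594.07 = 3816.93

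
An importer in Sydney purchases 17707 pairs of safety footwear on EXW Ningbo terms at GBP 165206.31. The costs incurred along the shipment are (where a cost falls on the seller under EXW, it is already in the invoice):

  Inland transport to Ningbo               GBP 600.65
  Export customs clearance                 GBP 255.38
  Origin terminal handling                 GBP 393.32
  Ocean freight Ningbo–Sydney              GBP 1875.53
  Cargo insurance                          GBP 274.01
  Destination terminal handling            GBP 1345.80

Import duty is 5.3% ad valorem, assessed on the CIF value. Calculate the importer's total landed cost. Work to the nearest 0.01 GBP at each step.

EXW: the seller makes goods available at their premises; the buyer bears all onward costs.
CIF value = EXW price + inland to port + export clearance + origin terminal + freight + insurance = 165206.31 + 600.65 + 255.38 + 393.32 + 1875.53 + 274.01 = 168605.20
Import duty = 168605.20 × 5.3% = 8936.08
Buyer bears: inland to port 600.65 + export clearance 255.38 + origin terminal 393.32 + freight 1875.53 + insurance 274.01 + destination terminal 1345.80 + duty 8936.08 = 13680.77
Landed cost = invoice 165206.31 + 13680.77 = 178887.08

Total landed cost: GBP 178887.08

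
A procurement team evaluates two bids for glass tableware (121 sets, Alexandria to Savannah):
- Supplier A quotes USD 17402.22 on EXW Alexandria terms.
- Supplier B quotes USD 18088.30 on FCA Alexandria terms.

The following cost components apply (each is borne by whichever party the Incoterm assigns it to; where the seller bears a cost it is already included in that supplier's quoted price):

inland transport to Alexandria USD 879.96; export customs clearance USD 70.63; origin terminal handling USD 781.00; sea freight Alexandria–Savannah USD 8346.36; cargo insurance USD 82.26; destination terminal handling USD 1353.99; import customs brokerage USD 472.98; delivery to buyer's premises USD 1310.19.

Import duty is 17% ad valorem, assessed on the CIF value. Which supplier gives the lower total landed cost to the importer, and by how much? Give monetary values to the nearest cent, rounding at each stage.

Supplier B is cheaper by USD 309.47

Supplier A (EXW):
CIF value = EXW price + inland to port + export clearance + origin terminal + freight + insurance = 17402.22 + 879.96 + 70.63 + 781.00 + 8346.36 + 82.26 = 27562.43
Import duty = 27562.43 × 17% = 4685.61
Buyer bears (A): 879.96 + 70.63 + 781.00 + 8346.36 + 82.26 + 1353.99 + 472.98 + 1310.19 = 13297.37
Landed cost (A) = invoice 17402.22 + 13297.37 + duty 4685.61 = 35385.20
Supplier B (FCA):
CIF value = FCA price + origin terminal + freight + insurance = 18088.30 + 781.00 + 8346.36 + 82.26 = 27297.92
Import duty = 27297.92 × 17% = 4640.65
Buyer bears (B): 781.00 + 8346.36 + 82.26 + 1353.99 + 472.98 + 1310.19 = 12346.78
Landed cost (B) = invoice 18088.30 + 12346.78 + duty 4640.65 = 35075.73
Difference = |35385.20 − 35075.73| = 309.47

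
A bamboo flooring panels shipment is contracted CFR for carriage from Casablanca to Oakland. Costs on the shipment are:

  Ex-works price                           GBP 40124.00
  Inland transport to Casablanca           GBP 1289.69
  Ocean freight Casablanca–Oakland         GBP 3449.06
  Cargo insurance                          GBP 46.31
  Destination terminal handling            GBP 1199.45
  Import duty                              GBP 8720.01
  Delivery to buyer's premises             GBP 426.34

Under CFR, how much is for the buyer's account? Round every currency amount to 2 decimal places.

CFR: the seller pays costs through ocean freight to the destination port, but not insurance.
Seller's account: goods 40124.00 + inland to port 1289.69 + freight 3449.06 = 44862.75
Buyer's account: insurance 46.31 + destination terminal 1199.45 + duty 8720.01 + delivery 426.34 = 10392.11

Buyer's account: GBP 10392.11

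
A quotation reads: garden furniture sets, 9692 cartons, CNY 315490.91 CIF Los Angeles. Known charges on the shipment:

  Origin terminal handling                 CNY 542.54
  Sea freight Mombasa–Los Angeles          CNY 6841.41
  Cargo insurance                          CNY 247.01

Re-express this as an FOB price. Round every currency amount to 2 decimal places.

FOB price: CNY 308402.49

Not relevant to the conversion: origin terminal — on the seller under both CIF and FOB; already in the CIF price and stays in the FOB price.
From CIF to FOB, the seller no longer bears: freight, insurance.
FOB price = 315490.91 − 6841.41 − 247.01 = 308402.49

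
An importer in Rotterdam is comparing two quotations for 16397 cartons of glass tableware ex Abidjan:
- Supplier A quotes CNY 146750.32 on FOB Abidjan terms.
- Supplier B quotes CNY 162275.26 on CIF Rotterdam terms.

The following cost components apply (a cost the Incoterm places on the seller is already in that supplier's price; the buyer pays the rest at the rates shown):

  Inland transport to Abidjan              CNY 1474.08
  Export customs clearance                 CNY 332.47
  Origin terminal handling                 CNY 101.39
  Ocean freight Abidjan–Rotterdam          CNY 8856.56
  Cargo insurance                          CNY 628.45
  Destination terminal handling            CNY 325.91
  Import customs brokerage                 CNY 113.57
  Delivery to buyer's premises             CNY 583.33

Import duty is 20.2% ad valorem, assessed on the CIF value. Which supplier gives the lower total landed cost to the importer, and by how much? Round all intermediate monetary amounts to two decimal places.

Supplier A (FOB):
CIF value = FOB price + freight + insurance = 146750.32 + 8856.56 + 628.45 = 156235.33
Import duty = 156235.33 × 20.2% = 31559.54
Buyer bears (A): 8856.56 + 628.45 + 325.91 + 113.57 + 583.33 = 10507.82
Landed cost (A) = invoice 146750.32 + 10507.82 + duty 31559.54 = 188817.68
Supplier B (CIF):
The CIF price already equals the CIF value: 162275.26
Import duty = 162275.26 × 20.2% = 32779.60
Buyer bears (B): 325.91 + 113.57 + 583.33 = 1022.81
Landed cost (B) = invoice 162275.26 + 1022.81 + duty 32779.60 = 196077.67
Difference = |188817.68 − 196077.67| = 7259.99

Supplier A is cheaper by CNY 7259.99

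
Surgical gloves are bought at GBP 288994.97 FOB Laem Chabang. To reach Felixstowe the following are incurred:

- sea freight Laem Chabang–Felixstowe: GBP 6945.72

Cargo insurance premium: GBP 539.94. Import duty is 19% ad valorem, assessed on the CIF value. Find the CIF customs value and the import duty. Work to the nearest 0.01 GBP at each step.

CIF = FOB price + freight + insurance
CIF = 288994.97 + 6945.72 + 539.94 = 296480.63
Import duty = 296480.63 × 19% = 56331.32

CIF value: GBP 296480.63; import duty: GBP 56331.32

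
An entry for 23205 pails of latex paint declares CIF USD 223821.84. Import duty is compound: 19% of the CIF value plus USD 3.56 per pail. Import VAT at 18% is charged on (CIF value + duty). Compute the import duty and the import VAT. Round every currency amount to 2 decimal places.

Import duty: USD 125135.95; import VAT: USD 62812.40

Ad valorem component: 223821.84 × 19% = 42526.15
Specific component: 23205 × 3.56 = 82609.80
Import duty = 42526.15 + 82609.80 = 125135.95
VAT base = CIF + duty = 223821.84 + 125135.95 = 348957.79
Import VAT = 348957.79 × 18% = 62812.40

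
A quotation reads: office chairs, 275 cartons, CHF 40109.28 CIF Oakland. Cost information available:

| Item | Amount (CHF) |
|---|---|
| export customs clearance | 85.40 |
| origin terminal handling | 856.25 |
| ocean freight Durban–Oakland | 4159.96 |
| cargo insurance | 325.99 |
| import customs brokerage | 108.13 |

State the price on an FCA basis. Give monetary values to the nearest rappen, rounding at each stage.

Not relevant to the conversion: export clearance — on the seller under both CIF and FCA; already in the CIF price and stays in the FCA price. brokerage — on the buyer under both terms; not part of either seller's price.
From CIF to FCA, the seller no longer bears: origin terminal, freight, insurance.
FCA price = 40109.28 − 856.25 − 4159.96 − 325.99 = 34767.08

FCA price: CHF 34767.08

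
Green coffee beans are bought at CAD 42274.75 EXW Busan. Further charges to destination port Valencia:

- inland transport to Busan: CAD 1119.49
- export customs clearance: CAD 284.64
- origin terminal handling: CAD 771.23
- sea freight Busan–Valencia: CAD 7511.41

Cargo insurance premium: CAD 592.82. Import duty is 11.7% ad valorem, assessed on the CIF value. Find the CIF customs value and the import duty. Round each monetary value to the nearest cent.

CIF = EXW price + pre-shipment costs + freight + insurance
CIF = 42274.75 + 1119.49 + 284.64 + 771.23 + 7511.41 + 592.82 = 52554.34
Import duty = 52554.34 × 11.7% = 6148.86

CIF value: CAD 52554.34; import duty: CAD 6148.86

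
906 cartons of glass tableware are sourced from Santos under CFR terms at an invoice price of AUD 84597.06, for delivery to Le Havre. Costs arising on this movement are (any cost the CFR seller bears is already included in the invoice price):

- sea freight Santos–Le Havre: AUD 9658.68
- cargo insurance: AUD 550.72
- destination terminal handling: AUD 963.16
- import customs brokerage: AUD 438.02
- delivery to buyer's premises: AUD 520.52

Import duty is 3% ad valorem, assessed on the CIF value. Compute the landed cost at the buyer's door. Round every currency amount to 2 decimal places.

CFR: the seller pays costs through ocean freight to the destination port, but not insurance.
Already in the invoice (seller's account under CFR): freight — exclude.
CIF value = CFR price + insurance = 84597.06 + 550.72 = 85147.78
Import duty = 85147.78 × 3% = 2554.43
Buyer bears: insurance 550.72 + destination terminal 963.16 + brokerage 438.02 + delivery 520.52 + duty 2554.43 = 5026.85
Landed cost = invoice 84597.06 + 5026.85 = 89623.91

Total landed cost: AUD 89623.91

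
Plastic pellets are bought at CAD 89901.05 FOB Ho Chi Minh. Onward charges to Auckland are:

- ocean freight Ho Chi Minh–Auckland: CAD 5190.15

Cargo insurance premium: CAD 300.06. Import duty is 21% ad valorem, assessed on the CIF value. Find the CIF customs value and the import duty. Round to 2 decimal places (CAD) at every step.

CIF = FOB price + freight + insurance
CIF = 89901.05 + 5190.15 + 300.06 = 95391.26
Import duty = 95391.26 × 21% = 20032.16

CIF value: CAD 95391.26; import duty: CAD 20032.16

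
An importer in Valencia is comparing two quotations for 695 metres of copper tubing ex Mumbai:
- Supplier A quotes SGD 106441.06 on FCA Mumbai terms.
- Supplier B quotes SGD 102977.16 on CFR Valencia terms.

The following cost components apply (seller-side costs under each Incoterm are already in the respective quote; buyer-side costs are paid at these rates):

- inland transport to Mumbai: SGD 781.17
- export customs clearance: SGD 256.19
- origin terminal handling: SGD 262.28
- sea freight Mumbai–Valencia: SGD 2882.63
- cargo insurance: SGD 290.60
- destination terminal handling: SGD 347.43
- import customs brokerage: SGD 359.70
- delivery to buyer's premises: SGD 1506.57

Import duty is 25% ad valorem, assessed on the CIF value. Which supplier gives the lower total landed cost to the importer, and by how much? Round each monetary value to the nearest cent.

Supplier A (FCA):
CIF value = FCA price + origin terminal + freight + insurance = 106441.06 + 262.28 + 2882.63 + 290.60 = 109876.57
Import duty = 109876.57 × 25% = 27469.14
Buyer bears (A): 262.28 + 2882.63 + 290.60 + 347.43 + 359.70 + 1506.57 = 5649.21
Landed cost (A) = invoice 106441.06 + 5649.21 + duty 27469.14 = 139559.41
Supplier B (CFR):
CIF value = CFR price + insurance = 102977.16 + 290.60 = 103267.76
Import duty = 103267.76 × 25% = 25816.94
Buyer bears (B): 290.60 + 347.43 + 359.70 + 1506.57 = 2504.30
Landed cost (B) = invoice 102977.16 + 2504.30 + duty 25816.94 = 131298.40
Difference = |139559.41 − 131298.40| = 8261.01

Supplier B is cheaper by SGD 8261.01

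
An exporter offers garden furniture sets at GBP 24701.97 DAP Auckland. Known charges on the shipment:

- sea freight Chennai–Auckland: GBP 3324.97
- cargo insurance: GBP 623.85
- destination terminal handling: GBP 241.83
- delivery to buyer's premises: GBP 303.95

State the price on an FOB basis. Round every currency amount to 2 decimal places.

From DAP to FOB, the seller no longer bears: freight, insurance, destination terminal, delivery.
FOB price = 24701.97 − 3324.97 − 623.85 − 241.83 − 303.95 = 20207.37

FOB price: GBP 20207.37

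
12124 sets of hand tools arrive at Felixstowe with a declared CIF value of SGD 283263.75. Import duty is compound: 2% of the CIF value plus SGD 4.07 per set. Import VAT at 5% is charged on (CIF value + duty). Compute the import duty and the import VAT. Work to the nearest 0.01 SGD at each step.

Ad valorem component: 283263.75 × 2% = 5665.28
Specific component: 12124 × 4.07 = 49344.68
Import duty = 5665.28 + 49344.68 = 55009.96
VAT base = CIF + duty = 283263.75 + 55009.96 = 338273.71
Import VAT = 338273.71 × 5% = 16913.69

Import duty: SGD 55009.96; import VAT: SGD 16913.69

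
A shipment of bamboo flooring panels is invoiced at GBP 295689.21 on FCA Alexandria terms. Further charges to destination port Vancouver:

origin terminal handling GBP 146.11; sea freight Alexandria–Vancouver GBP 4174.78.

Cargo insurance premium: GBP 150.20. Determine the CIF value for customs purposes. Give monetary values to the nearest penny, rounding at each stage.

CIF value: GBP 300160.30

CIF = FCA price + pre-shipment costs + freight + insurance
CIF = 295689.21 + 146.11 + 4174.78 + 150.20 = 300160.30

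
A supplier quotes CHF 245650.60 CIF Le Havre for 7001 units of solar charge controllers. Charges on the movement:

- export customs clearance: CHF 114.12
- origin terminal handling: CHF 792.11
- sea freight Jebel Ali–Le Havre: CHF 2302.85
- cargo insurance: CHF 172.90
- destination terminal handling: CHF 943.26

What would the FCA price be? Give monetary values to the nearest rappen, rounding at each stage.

Not relevant to the conversion: export clearance — on the seller under both CIF and FCA; already in the CIF price and stays in the FCA price. destination terminal — on the buyer under both terms; not part of either seller's price.
From CIF to FCA, the seller no longer bears: origin terminal, freight, insurance.
FCA price = 245650.60 − 792.11 − 2302.85 − 172.90 = 242382.74

FCA price: CHF 242382.74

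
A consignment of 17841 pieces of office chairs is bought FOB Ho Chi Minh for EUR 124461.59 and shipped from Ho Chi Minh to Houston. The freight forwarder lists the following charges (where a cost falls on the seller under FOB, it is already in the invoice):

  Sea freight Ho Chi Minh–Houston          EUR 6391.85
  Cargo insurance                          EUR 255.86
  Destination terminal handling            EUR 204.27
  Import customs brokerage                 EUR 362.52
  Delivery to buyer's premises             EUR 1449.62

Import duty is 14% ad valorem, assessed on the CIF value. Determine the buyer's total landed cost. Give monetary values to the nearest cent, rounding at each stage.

FOB: the seller bears costs until goods are on board at the origin port; the buyer bears freight, insurance and all costs thereafter.
CIF value = FOB price + freight + insurance = 124461.59 + 6391.85 + 255.86 = 131109.30
Import duty = 131109.30 × 14% = 18355.30
Buyer bears: freight 6391.85 + insurance 255.86 + destination terminal 204.27 + brokerage 362.52 + delivery 1449.62 + duty 18355.30 = 27019.42
Landed cost = invoice 124461.59 + 27019.42 = 151481.01

Total landed cost: EUR 151481.01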